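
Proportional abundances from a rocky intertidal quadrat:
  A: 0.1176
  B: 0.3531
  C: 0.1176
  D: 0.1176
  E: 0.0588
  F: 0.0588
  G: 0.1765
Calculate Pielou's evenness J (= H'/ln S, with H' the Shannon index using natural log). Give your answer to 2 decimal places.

0.91

H' = −Σ pᵢ ln pᵢ = −((-0.2517) + (-0.3676) + (-0.2517) + (-0.2517) + (-0.1666) + (-0.1666) + (-0.3061)) = 1.7621 (working shown to 4 dp, full precision carried).
With S = 7 species, ln S = 1.9459, so J = 1.7621/1.9459 = 0.9055, i.e. 0.91 to 2 decimal places.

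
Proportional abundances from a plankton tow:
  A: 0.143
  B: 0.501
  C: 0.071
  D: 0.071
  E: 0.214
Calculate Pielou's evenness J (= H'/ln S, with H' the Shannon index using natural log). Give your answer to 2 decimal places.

0.83

H' = −Σ pᵢ ln pᵢ = −((-0.2781) + (-0.3463) + (-0.1878) + (-0.1878) + (-0.3299)) = 1.3299 (working shown to 4 dp, full precision carried).
With S = 5 species, ln S = 1.6094, so J = 1.3299/1.6094 = 0.8263, i.e. 0.83 to 2 decimal places.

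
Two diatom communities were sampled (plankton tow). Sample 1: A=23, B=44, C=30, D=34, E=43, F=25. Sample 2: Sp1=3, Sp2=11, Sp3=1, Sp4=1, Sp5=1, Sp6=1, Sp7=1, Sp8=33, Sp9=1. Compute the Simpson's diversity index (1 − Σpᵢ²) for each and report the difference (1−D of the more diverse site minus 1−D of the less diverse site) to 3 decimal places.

0.259

Sample 1: N=199, proportions 0.11558, 0.22111, 0.15075, 0.17085, 0.21608, 0.12563, giving 1−D = 0.82336 (working shown to 5 dp, full precision carried).
Sample 2: N=53, proportions 0.0566, 0.20755, 0.01887, 0.01887, 0.01887, 0.01887, 0.01887, 0.62264, 0.01887, giving 1−D = 0.56390.
Difference = |0.82336 − 0.56390| = 0.25946, i.e. 0.259 to 3 decimal places.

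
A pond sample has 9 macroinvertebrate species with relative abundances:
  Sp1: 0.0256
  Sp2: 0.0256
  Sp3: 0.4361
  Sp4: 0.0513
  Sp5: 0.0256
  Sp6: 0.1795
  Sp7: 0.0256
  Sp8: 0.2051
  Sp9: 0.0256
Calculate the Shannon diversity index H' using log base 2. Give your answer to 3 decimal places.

Each pᵢ log₂ pᵢ term (working shown to 5 dp, full precision carried): 0.0256×(-5.28771)=-0.13537, 0.0256×(-5.28771)=-0.13537, 0.4361×(-1.19727)=-0.52213, 0.0513×(-4.28490)=-0.21982, 0.0256×(-5.28771)=-0.13537, 0.1795×(-2.47794)=-0.44479, 0.0256×(-5.28771)=-0.13537, 0.2051×(-2.28560)=-0.46878, 0.0256×(-5.28771)=-0.13537.
Sum = -2.33234, so H' = 2.332.

2.332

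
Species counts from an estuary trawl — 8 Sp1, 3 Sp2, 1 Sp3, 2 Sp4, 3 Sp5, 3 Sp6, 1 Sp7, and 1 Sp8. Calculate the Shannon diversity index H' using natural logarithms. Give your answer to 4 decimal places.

Total N = 8+3+1+2+3+3+1+1 = 22, so the proportions are 0.363636, 0.136364, 0.045455, 0.090909, 0.136364, 0.136364, 0.045455, 0.045455 (working shown to 6 dp, full precision carried).
Each pᵢ ln pᵢ term: 0.363636×(-1.011601)=-0.367855, 0.136364×(-1.992430)=-0.271695, 0.045455×(-3.091042)=-0.140502, 0.090909×(-2.397895)=-0.217990, 0.136364×(-1.992430)=-0.271695, 0.136364×(-1.992430)=-0.271695, 0.045455×(-3.091042)=-0.140502, 0.045455×(-3.091042)=-0.140502.
Sum = -1.822436, so H' = 1.8224.

1.8224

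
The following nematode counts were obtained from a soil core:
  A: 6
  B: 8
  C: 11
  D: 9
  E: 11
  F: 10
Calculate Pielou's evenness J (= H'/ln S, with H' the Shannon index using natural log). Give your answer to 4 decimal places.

0.9890

Total N = 6+8+11+9+11+10 = 55, so the proportions are 0.109091, 0.145455, 0.2, 0.163636, 0.2, 0.181818 (working shown to 6 dp, full precision carried).
H' = −Σ pᵢ ln pᵢ = −((-0.241699) + (-0.280421) + (-0.321888) + (-0.296200) + (-0.321888) + (-0.309954)) = 1.772049.
With S = 6 species, ln S = 1.791759, so J = 1.772049/1.791759 = 0.988999, i.e. 0.9890 to 4 decimal places.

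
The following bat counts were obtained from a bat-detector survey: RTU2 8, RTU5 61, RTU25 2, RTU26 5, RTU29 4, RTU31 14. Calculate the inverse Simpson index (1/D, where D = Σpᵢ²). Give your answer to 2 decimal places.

2.19

Total N = 8+61+2+5+4+14 = 94, so the proportions are 0.08511, 0.64894, 0.02128, 0.05319, 0.04255, 0.14894 (working shown to 5 dp, full precision carried).
D = 0.08511² + 0.64894² + 0.02128² + 0.05319² + 0.04255² + 0.14894² = 0.00724 + 0.42112 + 0.00045 + 0.00283 + 0.00181 + 0.02218 = 0.45564.
So 1/D = 2.1947, i.e. 2.19 to 2 decimal places.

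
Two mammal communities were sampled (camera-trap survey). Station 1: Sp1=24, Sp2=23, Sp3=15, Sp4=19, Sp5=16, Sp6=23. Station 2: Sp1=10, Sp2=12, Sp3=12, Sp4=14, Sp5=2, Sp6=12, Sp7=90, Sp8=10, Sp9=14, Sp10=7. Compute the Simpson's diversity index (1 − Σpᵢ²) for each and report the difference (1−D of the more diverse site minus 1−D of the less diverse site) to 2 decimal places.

0.10

Station 1: N=120, proportions 0.2, 0.1917, 0.125, 0.1583, 0.1333, 0.1917, giving 1−D = 0.8281 (working shown to 4 dp, full precision carried).
Station 2: N=183, proportions 0.0546, 0.0656, 0.0656, 0.0765, 0.0109, 0.0656, 0.4918, 0.0546, 0.0765, 0.0383, giving 1−D = 0.7260.
Difference = |0.8281 − 0.7260| = 0.1021, i.e. 0.10 to 2 decimal places.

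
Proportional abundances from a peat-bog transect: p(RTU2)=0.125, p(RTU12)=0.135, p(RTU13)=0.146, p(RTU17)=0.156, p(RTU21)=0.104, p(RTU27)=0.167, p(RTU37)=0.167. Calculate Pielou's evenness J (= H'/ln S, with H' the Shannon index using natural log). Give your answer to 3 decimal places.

0.994

H' = −Σ pᵢ ln pᵢ = −((-0.25993) + (-0.27033) + (-0.28093) + (-0.28983) + (-0.23539) + (-0.29889) + (-0.29889)) = 1.93419 (working shown to 5 dp, full precision carried).
With S = 7 species, ln S = 1.94591, so J = 1.93419/1.94591 = 0.99398, i.e. 0.994 to 3 decimal places.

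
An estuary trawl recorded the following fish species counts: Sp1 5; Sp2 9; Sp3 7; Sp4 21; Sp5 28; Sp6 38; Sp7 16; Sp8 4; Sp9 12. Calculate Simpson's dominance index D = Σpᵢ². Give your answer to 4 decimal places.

0.1653

Total N = 5+9+7+21+28+38+16+4+12 = 140, so the proportions are 0.035714, 0.064286, 0.05, 0.15, 0.2, 0.271429, 0.114286, 0.028571, 0.085714 (working shown to 6 dp, full precision carried).
D = 0.035714² + 0.064286² + 0.05² + 0.15² + 0.2² + 0.271429² + 0.114286² + 0.028571² + 0.085714² = 0.001276 + 0.004133 + 0.002500 + 0.022500 + 0.040000 + 0.073673 + 0.013061 + 0.000816 + 0.007347 = 0.165306.
To 4 decimal places, D = 0.1653.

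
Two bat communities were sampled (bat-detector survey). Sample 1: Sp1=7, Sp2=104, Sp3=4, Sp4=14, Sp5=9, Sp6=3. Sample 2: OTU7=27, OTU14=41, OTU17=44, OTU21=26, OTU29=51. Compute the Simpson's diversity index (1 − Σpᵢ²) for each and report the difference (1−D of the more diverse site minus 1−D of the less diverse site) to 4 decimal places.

0.3483

Sample 1: N=141, proportions 0.049645, 0.737589, 0.028369, 0.099291, 0.06383, 0.021277, giving 1−D = 0.438308 (working shown to 6 dp, full precision carried).
Sample 2: N=189, proportions 0.142857, 0.216931, 0.232804, 0.137566, 0.269841, giving 1−D = 0.786596.
Difference = |0.438308 − 0.786596| = 0.348288, i.e. 0.3483 to 4 decimal places.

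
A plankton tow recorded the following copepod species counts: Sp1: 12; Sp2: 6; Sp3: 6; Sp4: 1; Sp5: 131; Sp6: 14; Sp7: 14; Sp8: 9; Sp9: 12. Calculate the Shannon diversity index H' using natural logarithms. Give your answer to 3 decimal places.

Total N = 12+6+6+1+131+14+14+9+12 = 205, so the proportions are 0.05854, 0.02927, 0.02927, 0.00488, 0.63902, 0.06829, 0.06829, 0.0439, 0.05854 (working shown to 5 dp, full precision carried).
Each pᵢ ln pᵢ term: 0.05854×(-2.83810)=-0.16613, 0.02927×(-3.53125)=-0.10335, 0.02927×(-3.53125)=-0.10335, 0.00488×(-5.32301)=-0.02597, 0.63902×(-0.44781)=-0.28616, 0.06829×(-2.68395)=-0.18329, 0.06829×(-2.68395)=-0.18329, 0.0439×(-3.12579)=-0.13723, 0.05854×(-2.83810)=-0.16613.
Sum = -1.35492, so H' = 1.355.

1.355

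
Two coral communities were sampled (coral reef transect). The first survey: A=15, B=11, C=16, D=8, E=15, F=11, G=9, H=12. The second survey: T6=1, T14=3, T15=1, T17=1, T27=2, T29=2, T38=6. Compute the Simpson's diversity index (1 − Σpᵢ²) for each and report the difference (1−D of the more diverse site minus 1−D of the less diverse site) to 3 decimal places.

The first survey: N=97, proportions 0.15464, 0.1134, 0.16495, 0.08247, 0.15464, 0.1134, 0.09278, 0.12371, giving 1−D = 0.86853 (working shown to 5 dp, full precision carried).
The second survey: N=16, proportions 0.0625, 0.1875, 0.0625, 0.0625, 0.125, 0.125, 0.375, giving 1−D = 0.78125.
Difference = |0.86853 − 0.78125| = 0.08728, i.e. 0.087 to 3 decimal places.

0.087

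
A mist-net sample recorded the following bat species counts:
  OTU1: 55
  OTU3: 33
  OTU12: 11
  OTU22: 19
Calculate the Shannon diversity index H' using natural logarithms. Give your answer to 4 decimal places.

Total N = 55+33+11+19 = 118, so the proportions are 0.466102, 0.279661, 0.09322, 0.161017 (working shown to 6 dp, full precision carried).
Each pᵢ ln pᵢ term: 0.466102×(-0.763351)=-0.355799, 0.279661×(-1.274177)=-0.356338, 0.09322×(-2.372789)=-0.221192, 0.161017×(-1.826246)=-0.294057.
Sum = -1.227386, so H' = 1.2274.

1.2274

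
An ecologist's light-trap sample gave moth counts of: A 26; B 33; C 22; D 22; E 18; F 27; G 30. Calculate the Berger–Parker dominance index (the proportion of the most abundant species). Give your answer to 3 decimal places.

Total N = 26+33+22+22+18+27+30 = 178, so the proportions are 0.14607, 0.18539, 0.1236, 0.1236, 0.10112, 0.15169, 0.16854 (working shown to 5 dp, full precision carried).
The largest proportion is 0.18539, i.e. d = 0.185 to 3 decimal places.

0.185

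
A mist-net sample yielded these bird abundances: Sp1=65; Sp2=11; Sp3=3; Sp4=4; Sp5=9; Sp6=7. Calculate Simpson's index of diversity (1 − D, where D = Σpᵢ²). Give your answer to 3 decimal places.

0.541

Total N = 65+11+3+4+9+7 = 99, so the proportions are 0.65657, 0.11111, 0.0303, 0.0404, 0.09091, 0.07071 (working shown to 5 dp, full precision carried).
D = 0.65657² + 0.11111² + 0.0303² + 0.0404² + 0.09091² + 0.07071² = 0.43108 + 0.01235 + 0.00092 + 0.00163 + 0.00826 + 0.00500 = 0.45924.
So 1 − D = 0.54076, i.e. 0.541 to 3 decimal places.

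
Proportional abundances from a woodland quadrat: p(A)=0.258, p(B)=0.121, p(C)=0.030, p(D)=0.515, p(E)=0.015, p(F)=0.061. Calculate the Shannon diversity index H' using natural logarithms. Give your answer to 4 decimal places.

1.2856

Each pᵢ ln pᵢ term (working shown to 6 dp, full precision carried): 0.258×(-1.354796)=-0.349537, 0.121×(-2.111965)=-0.255548, 0.03×(-3.506558)=-0.105197, 0.515×(-0.663588)=-0.341748, 0.015×(-4.199705)=-0.062996, 0.061×(-2.796881)=-0.170610.
Sum = -1.285635, so H' = 1.2856.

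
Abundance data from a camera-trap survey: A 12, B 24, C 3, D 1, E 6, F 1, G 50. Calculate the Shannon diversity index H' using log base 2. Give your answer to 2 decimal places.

1.90

Total N = 12+24+3+1+6+1+50 = 97, so the proportions are 0.1237, 0.2474, 0.0309, 0.0103, 0.0619, 0.0103, 0.5155 (working shown to 4 dp, full precision carried).
Each pᵢ log₂ pᵢ term: 0.1237×(-3.0150)=-0.3730, 0.2474×(-2.0150)=-0.4985, 0.0309×(-5.0150)=-0.1551, 0.0103×(-6.5999)=-0.0680, 0.0619×(-4.0150)=-0.2483, 0.0103×(-6.5999)=-0.0680, 0.5155×(-0.9561)=-0.4928.
Sum = -1.9039, so H' = 1.90.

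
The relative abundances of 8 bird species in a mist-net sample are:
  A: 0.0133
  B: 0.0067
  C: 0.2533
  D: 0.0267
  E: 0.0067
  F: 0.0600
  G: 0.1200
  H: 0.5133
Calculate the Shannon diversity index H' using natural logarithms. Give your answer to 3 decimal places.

Each pᵢ ln pᵢ term (working shown to 5 dp, full precision carried): 0.0133×(-4.31999)=-0.05746, 0.0067×(-5.00565)=-0.03354, 0.2533×(-1.37318)=-0.34783, 0.0267×(-3.62309)=-0.09674, 0.0067×(-5.00565)=-0.03354, 0.06×(-2.81341)=-0.16880, 0.12×(-2.12026)=-0.25443, 0.5133×(-0.66689)=-0.34232.
Sum = -1.33465, so H' = 1.335.

1.335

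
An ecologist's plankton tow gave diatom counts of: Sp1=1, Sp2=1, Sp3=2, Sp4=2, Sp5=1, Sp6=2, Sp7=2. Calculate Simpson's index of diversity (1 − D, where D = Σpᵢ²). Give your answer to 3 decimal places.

0.843

Total N = 1+1+2+2+1+2+2 = 11, so the proportions are 0.09091, 0.09091, 0.18182, 0.18182, 0.09091, 0.18182, 0.18182 (working shown to 5 dp, full precision carried).
D = 0.09091² + 0.09091² + 0.18182² + 0.18182² + 0.09091² + 0.18182² + 0.18182² = 0.00826 + 0.00826 + 0.03306 + 0.03306 + 0.00826 + 0.03306 + 0.03306 = 0.15702.
So 1 − D = 0.84298, i.e. 0.843 to 3 decimal places.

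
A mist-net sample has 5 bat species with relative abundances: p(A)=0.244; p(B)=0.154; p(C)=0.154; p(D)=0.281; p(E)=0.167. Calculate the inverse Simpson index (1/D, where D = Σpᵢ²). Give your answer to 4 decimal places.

D = 0.244² + 0.154² + 0.154² + 0.281² + 0.167² = 0.05953600 + 0.02371600 + 0.02371600 + 0.07896100 + 0.02788900 = 0.21381800 (working shown to 8 dp, full precision carried).
So 1/D = 4.676875, i.e. 4.6769 to 4 decimal places.

4.6769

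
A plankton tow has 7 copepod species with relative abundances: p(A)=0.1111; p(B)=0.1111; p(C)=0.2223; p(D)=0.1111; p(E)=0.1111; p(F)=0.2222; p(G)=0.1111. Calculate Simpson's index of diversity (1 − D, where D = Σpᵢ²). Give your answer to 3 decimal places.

0.839

D = 0.1111² + 0.1111² + 0.2223² + 0.1111² + 0.1111² + 0.2222² + 0.1111² = 0.012343 + 0.012343 + 0.049417 + 0.012343 + 0.012343 + 0.049373 + 0.012343 = 0.160506 (working shown to 6 dp, full precision carried).
So 1 − D = 0.839494, i.e. 0.839 to 3 decimal places.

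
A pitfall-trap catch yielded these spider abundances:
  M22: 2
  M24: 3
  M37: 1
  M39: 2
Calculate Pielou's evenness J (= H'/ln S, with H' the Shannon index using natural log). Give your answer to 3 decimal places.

Total N = 2+3+1+2 = 8, so the proportions are 0.25, 0.375, 0.125, 0.25 (working shown to 5 dp, full precision carried).
H' = −Σ pᵢ ln pᵢ = −((-0.34657) + (-0.36781) + (-0.25993) + (-0.34657)) = 1.32089.
With S = 4 species, ln S = 1.38629, so J = 1.32089/1.38629 = 0.95282, i.e. 0.953 to 3 decimal places.

0.953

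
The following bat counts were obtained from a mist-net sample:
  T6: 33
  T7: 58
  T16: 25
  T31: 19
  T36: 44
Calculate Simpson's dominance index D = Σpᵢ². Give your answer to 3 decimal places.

0.230

Total N = 33+58+25+19+44 = 179, so the proportions are 0.18436, 0.32402, 0.13966, 0.10615, 0.24581 (working shown to 5 dp, full precision carried).
D = 0.18436² + 0.32402² + 0.13966² + 0.10615² + 0.24581² = 0.03399 + 0.10499 + 0.01951 + 0.01127 + 0.06042 = 0.23017.
To 3 decimal places, D = 0.230.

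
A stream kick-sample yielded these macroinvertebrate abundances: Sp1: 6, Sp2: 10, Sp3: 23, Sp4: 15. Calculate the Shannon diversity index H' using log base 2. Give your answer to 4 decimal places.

1.8405

Total N = 6+10+23+15 = 54, so the proportions are 0.111111, 0.185185, 0.425926, 0.277778 (working shown to 6 dp, full precision carried).
Each pᵢ log₂ pᵢ term: 0.111111×(-3.169925)=-0.352214, 0.185185×(-2.432959)=-0.450548, 0.425926×(-1.231326)=-0.524453, 0.277778×(-1.847997)=-0.513332.
Sum = -1.840548, so H' = 1.8405.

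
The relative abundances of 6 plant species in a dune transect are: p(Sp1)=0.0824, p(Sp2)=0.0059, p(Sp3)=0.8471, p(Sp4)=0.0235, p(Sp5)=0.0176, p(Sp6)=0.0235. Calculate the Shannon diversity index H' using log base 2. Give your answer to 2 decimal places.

0.90

Each pᵢ log₂ pᵢ term (working shown to 4 dp, full precision carried): 0.0824×(-3.6012)=-0.2967, 0.0059×(-7.4051)=-0.0437, 0.8471×(-0.2394)=-0.2028, 0.0235×(-5.4112)=-0.1272, 0.0176×(-5.8283)=-0.1026, 0.0235×(-5.4112)=-0.1272.
Sum = -0.9001, so H' = 0.90.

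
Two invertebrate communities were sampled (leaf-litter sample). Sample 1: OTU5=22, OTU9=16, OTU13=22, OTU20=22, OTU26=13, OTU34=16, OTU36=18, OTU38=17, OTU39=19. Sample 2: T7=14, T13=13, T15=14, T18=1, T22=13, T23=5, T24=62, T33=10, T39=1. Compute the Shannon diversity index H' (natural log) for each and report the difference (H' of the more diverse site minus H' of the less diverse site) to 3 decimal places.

0.508

Sample 1: N=165, proportions 0.13333, 0.09697, 0.13333, 0.13333, 0.07879, 0.09697, 0.10909, 0.10303, 0.11515, giving H' = 2.18345 (working shown to 5 dp, full precision carried).
Sample 2: N=133, proportions 0.10526, 0.09774, 0.10526, 0.00752, 0.09774, 0.03759, 0.46617, 0.07519, 0.00752, giving H' = 1.67578.
Difference = |2.18345 − 1.67578| = 0.50767, i.e. 0.508 to 3 decimal places.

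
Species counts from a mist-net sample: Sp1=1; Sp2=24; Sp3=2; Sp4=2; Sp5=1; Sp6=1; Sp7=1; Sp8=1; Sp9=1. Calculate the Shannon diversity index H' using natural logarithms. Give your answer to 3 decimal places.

Total N = 1+24+2+2+1+1+1+1+1 = 34, so the proportions are 0.029412, 0.705882, 0.058824, 0.058824, 0.029412, 0.029412, 0.029412, 0.029412, 0.029412 (working shown to 6 dp, full precision carried).
Each pᵢ ln pᵢ term: 0.029412×(-3.526361)=-0.103716, 0.705882×(-0.348307)=-0.245864, 0.058824×(-2.833213)=-0.166660, 0.058824×(-2.833213)=-0.166660, 0.029412×(-3.526361)=-0.103716, 0.029412×(-3.526361)=-0.103716, 0.029412×(-3.526361)=-0.103716, 0.029412×(-3.526361)=-0.103716, 0.029412×(-3.526361)=-0.103716.
Sum = -1.201482, so H' = 1.201.

1.201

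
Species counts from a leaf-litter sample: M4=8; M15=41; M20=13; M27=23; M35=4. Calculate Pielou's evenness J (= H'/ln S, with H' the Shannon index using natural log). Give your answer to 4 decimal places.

0.8349

Total N = 8+41+13+23+4 = 89, so the proportions are 0.089888, 0.460674, 0.146067, 0.258427, 0.044944 (working shown to 6 dp, full precision carried).
H' = −Σ pᵢ ln pᵢ = −((-0.216557) + (-0.357052) + (-0.280988) + (-0.349688) + (-0.139431)) = 1.343716.
With S = 5 species, ln S = 1.609438, so J = 1.343716/1.609438 = 0.834898, i.e. 0.8349 to 4 decimal places.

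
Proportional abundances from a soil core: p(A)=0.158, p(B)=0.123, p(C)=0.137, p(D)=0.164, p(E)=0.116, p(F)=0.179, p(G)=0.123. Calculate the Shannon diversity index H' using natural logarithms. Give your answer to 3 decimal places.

Each pᵢ ln pᵢ term (working shown to 5 dp, full precision carried): 0.158×(-1.84516)=-0.29154, 0.123×(-2.09557)=-0.25776, 0.137×(-1.98777)=-0.27233, 0.164×(-1.80789)=-0.29649, 0.116×(-2.15417)=-0.24988, 0.179×(-1.72037)=-0.30795, 0.123×(-2.09557)=-0.25776.
Sum = -1.93369, so H' = 1.934.

1.934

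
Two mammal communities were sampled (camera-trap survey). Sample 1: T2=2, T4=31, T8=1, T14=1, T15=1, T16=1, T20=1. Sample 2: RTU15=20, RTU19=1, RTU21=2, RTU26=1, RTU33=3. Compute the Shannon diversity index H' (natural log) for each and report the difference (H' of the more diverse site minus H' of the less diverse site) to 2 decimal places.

0.10

Sample 1: N=38, proportions 0.0526, 0.8158, 0.0263, 0.0263, 0.0263, 0.0263, 0.0263, giving H' = 0.7997 (working shown to 4 dp, full precision carried).
Sample 2: N=27, proportions 0.7407, 0.037, 0.0741, 0.037, 0.1111, giving H' = 0.9034.
Difference = |0.7997 − 0.9034| = 0.1037, i.e. 0.10 to 2 decimal places.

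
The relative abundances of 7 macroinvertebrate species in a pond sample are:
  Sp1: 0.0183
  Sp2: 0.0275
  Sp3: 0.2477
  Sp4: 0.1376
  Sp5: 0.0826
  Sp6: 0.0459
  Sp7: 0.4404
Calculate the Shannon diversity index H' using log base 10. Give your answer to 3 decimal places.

0.651

Each pᵢ log₁₀ pᵢ term (working shown to 5 dp, full precision carried): 0.0183×(-1.73755)=-0.03180, 0.0275×(-1.56067)=-0.04292, 0.2477×(-0.60607)=-0.15012, 0.1376×(-0.86138)=-0.11853, 0.0826×(-1.08302)=-0.08946, 0.0459×(-1.33819)=-0.06142, 0.4404×(-0.35615)=-0.15685.
Sum = -0.65110, so H' = 0.651.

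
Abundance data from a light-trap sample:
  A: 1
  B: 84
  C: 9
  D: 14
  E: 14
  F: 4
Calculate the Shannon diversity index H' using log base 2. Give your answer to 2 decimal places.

1.58

Total N = 1+84+9+14+14+4 = 126, so the proportions are 0.0079, 0.6667, 0.0714, 0.1111, 0.1111, 0.0317 (working shown to 4 dp, full precision carried).
Each pᵢ log₂ pᵢ term: 0.0079×(-6.9773)=-0.0554, 0.6667×(-0.5850)=-0.3900, 0.0714×(-3.8074)=-0.2720, 0.1111×(-3.1699)=-0.3522, 0.1111×(-3.1699)=-0.3522, 0.0317×(-4.9773)=-0.1580.
Sum = -1.5797, so H' = 1.58.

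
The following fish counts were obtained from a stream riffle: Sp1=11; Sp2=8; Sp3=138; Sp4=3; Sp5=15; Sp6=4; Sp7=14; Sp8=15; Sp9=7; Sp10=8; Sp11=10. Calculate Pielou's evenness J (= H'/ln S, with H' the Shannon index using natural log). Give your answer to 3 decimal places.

Total N = 11+8+138+3+15+4+14+15+7+8+10 = 233, so the proportions are 0.04721, 0.03433, 0.59227, 0.01288, 0.06438, 0.01717, 0.06009, 0.06438, 0.03004, 0.03433, 0.04292 (working shown to 5 dp, full precision carried).
H' = −Σ pᵢ ln pᵢ = −((-0.14414) + (-0.11576) + (-0.31022) + (-0.05604) + (-0.17659) + (-0.06978) + (-0.16896) + (-0.17659) + (-0.10530) + (-0.11576) + (-0.13513)) = 1.57428.
With S = 11 species, ln S = 2.39790, so J = 1.57428/2.39790 = 0.65652, i.e. 0.657 to 3 decimal places.

0.657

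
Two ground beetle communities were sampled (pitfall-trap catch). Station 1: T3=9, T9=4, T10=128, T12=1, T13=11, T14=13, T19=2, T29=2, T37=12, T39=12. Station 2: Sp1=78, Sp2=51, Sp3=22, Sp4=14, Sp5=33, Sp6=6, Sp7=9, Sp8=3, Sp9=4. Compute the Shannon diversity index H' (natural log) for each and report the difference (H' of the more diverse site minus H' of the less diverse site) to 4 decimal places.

Station 1: N=194, proportions 0.046392, 0.020619, 0.659794, 0.005155, 0.056701, 0.06701, 0.010309, 0.010309, 0.061856, 0.061856, giving H' = 1.306458 (working shown to 6 dp, full precision carried).
Station 2: N=220, proportions 0.354545, 0.231818, 0.1, 0.063636, 0.15, 0.027273, 0.040909, 0.013636, 0.018182, giving H' = 1.757048.
Difference = |1.306458 − 1.757048| = 0.450590, i.e. 0.4506 to 4 decimal places.

0.4506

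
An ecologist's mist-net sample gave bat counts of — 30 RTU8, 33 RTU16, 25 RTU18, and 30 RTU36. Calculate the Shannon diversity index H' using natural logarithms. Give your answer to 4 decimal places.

1.3815

Total N = 30+33+25+30 = 118, so the proportions are 0.254237, 0.279661, 0.211864, 0.254237 (working shown to 6 dp, full precision carried).
Each pᵢ ln pᵢ term: 0.254237×(-1.369487)=-0.348175, 0.279661×(-1.274177)=-0.356338, 0.211864×(-1.551809)=-0.328773, 0.254237×(-1.369487)=-0.348175.
Sum = -1.381460, so H' = 1.3815.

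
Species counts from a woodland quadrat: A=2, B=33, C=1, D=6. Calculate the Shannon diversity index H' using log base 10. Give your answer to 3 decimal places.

Total N = 2+33+1+6 = 42, so the proportions are 0.04762, 0.78571, 0.02381, 0.14286 (working shown to 5 dp, full precision carried).
Each pᵢ log₁₀ pᵢ term: 0.04762×(-1.32222)=-0.06296, 0.78571×(-0.10474)=-0.08229, 0.02381×(-1.62325)=-0.03865, 0.14286×(-0.84510)=-0.12073.
Sum = -0.30463, so H' = 0.305.

0.305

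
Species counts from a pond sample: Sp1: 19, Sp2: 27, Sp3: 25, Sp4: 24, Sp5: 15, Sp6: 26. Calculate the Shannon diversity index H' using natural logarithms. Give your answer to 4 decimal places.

1.7729

Total N = 19+27+25+24+15+26 = 136, so the proportions are 0.139706, 0.198529, 0.183824, 0.176471, 0.110294, 0.191176 (working shown to 6 dp, full precision carried).
Each pᵢ ln pᵢ term: 0.139706×(-1.968216)=-0.274971, 0.198529×(-1.616818)=-0.320986, 0.183824×(-1.693779)=-0.311356, 0.176471×(-1.734601)=-0.306106, 0.110294×(-2.204605)=-0.243155, 0.191176×(-1.654558)=-0.316313.
Sum = -1.772887, so H' = 1.7729.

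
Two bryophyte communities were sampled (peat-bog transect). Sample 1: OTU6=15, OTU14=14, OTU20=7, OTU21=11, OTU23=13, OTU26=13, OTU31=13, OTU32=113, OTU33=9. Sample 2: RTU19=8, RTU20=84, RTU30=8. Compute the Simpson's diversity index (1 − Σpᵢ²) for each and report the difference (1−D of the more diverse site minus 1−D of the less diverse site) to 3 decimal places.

Sample 1: N=208, proportions 0.07212, 0.06731, 0.03365, 0.05288, 0.0625, 0.0625, 0.0625, 0.54327, 0.04327, giving 1−D = 0.67761 (working shown to 5 dp, full precision carried).
Sample 2: N=100, proportions 0.08, 0.84, 0.08, giving 1−D = 0.28160.
Difference = |0.67761 − 0.28160| = 0.39601, i.e. 0.396 to 3 decimal places.

0.396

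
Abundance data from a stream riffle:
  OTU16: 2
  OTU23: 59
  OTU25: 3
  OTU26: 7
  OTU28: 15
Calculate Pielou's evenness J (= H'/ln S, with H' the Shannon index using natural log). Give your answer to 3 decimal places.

Total N = 2+59+3+7+15 = 86, so the proportions are 0.02326, 0.68605, 0.03488, 0.0814, 0.17442 (working shown to 5 dp, full precision carried).
H' = −Σ pᵢ ln pᵢ = −((-0.08747) + (-0.25851) + (-0.11706) + (-0.20418) + (-0.30459)) = 0.97180.
With S = 5 species, ln S = 1.60944, so J = 0.97180/1.60944 = 0.60381, i.e. 0.604 to 3 decimal places.

0.604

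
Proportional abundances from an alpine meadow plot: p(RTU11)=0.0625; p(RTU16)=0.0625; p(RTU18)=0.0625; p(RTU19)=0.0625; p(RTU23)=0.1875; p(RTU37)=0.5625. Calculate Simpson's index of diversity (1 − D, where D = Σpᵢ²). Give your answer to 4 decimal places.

0.6328

D = 0.0625² + 0.0625² + 0.0625² + 0.0625² + 0.1875² + 0.5625² = 0.003906 + 0.003906 + 0.003906 + 0.003906 + 0.035156 + 0.316406 = 0.367188 (working shown to 6 dp, full precision carried).
So 1 − D = 0.632812, i.e. 0.6328 to 4 decimal places.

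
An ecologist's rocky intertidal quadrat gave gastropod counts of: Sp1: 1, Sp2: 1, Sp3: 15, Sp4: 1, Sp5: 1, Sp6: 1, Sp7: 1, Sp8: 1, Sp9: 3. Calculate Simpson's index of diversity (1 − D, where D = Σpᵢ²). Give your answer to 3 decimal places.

Total N = 1+1+15+1+1+1+1+1+3 = 25, so the proportions are 0.04, 0.04, 0.6, 0.04, 0.04, 0.04, 0.04, 0.04, 0.12 (working shown to 5 dp, full precision carried).
D = 0.04² + 0.04² + 0.6² + 0.04² + 0.04² + 0.04² + 0.04² + 0.04² + 0.12² = 0.00160 + 0.00160 + 0.36000 + 0.00160 + 0.00160 + 0.00160 + 0.00160 + 0.00160 + 0.01440 = 0.38560.
So 1 − D = 0.61440, i.e. 0.614 to 3 decimal places.

0.614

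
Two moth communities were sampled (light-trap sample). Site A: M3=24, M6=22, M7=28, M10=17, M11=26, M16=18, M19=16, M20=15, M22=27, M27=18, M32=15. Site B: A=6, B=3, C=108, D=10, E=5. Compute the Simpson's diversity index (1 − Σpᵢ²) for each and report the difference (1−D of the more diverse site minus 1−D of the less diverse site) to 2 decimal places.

0.58

Site A: N=226, proportions 0.1062, 0.0973, 0.1239, 0.0752, 0.115, 0.0796, 0.0708, 0.0664, 0.1195, 0.0796, 0.0664, giving 1−D = 0.9042 (working shown to 4 dp, full precision carried).
Site B: N=132, proportions 0.0455, 0.0227, 0.8182, 0.0758, 0.0379, giving 1−D = 0.3208.
Difference = |0.9042 − 0.3208| = 0.5834, i.e. 0.58 to 2 decimal places.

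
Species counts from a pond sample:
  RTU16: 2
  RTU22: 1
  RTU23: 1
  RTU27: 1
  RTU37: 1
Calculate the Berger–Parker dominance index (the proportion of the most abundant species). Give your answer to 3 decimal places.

Total N = 2+1+1+1+1 = 6, so the proportions are 0.33333, 0.16667, 0.16667, 0.16667, 0.16667 (working shown to 5 dp, full precision carried).
The largest proportion is 0.33333, i.e. d = 0.333 to 3 decimal places.

0.333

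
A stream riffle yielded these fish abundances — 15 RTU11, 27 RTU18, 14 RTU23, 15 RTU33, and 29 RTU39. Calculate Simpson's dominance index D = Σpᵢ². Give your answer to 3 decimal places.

0.222

Total N = 15+27+14+15+29 = 100, so the proportions are 0.15, 0.27, 0.14, 0.15, 0.29 (working shown to 5 dp, full precision carried).
D = 0.15² + 0.27² + 0.14² + 0.15² + 0.29² = 0.02250 + 0.07290 + 0.01960 + 0.02250 + 0.08410 = 0.22160.
To 3 decimal places, D = 0.222.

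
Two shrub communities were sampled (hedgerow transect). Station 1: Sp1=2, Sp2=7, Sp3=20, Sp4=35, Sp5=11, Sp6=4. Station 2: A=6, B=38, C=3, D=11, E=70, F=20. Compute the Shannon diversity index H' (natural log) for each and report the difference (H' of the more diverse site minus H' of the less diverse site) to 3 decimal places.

Station 1: N=79, proportions 0.0253165, 0.0886076, 0.2531646, 0.443038, 0.1392405, 0.0506329, giving H' = 1.4418337 (working shown to 7 dp, full precision carried).
Station 2: N=148, proportions 0.0405405, 0.2567568, 0.0202703, 0.0743243, 0.472973, 0.1351351, giving H' = 1.3758553.
Difference = |1.4418337 − 1.3758553| = 0.0659784, i.e. 0.066 to 3 decimal places.

0.066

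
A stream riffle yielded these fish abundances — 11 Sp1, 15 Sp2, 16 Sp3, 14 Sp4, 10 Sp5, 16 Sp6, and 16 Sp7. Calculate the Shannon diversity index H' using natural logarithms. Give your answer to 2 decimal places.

Total N = 11+15+16+14+10+16+16 = 98, so the proportions are 0.1122, 0.1531, 0.1633, 0.1429, 0.102, 0.1633, 0.1633 (working shown to 4 dp, full precision carried).
Each pᵢ ln pᵢ term: 0.1122×(-2.1871)=-0.2455, 0.1531×(-1.8769)=-0.2873, 0.1633×(-1.8124)=-0.2959, 0.1429×(-1.9459)=-0.2780, 0.102×(-2.2824)=-0.2329, 0.1633×(-1.8124)=-0.2959, 0.1633×(-1.8124)=-0.2959.
Sum = -1.9313, so H' = 1.93.

1.93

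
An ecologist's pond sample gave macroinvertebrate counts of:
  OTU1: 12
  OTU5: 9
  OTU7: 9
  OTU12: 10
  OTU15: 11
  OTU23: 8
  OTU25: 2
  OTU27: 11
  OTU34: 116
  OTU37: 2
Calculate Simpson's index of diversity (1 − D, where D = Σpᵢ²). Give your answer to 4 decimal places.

0.6073

Total N = 12+9+9+10+11+8+2+11+116+2 = 190, so the proportions are 0.063158, 0.047368, 0.047368, 0.052632, 0.057895, 0.042105, 0.010526, 0.057895, 0.610526, 0.010526 (working shown to 6 dp, full precision carried).
D = 0.063158² + 0.047368² + 0.047368² + 0.052632² + 0.057895² + 0.042105² + 0.010526² + 0.057895² + 0.610526² + 0.010526² = 0.003989 + 0.002244 + 0.002244 + 0.002770 + 0.003352 + 0.001773 + 0.000111 + 0.003352 + 0.372742 + 0.000111 = 0.392687.
So 1 − D = 0.607313, i.e. 0.6073 to 4 decimal places.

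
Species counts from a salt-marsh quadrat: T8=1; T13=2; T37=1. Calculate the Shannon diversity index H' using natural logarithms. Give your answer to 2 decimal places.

1.04

Total N = 1+2+1 = 4, so the proportions are 0.25, 0.5, 0.25 (working shown to 4 dp, full precision carried).
Each pᵢ ln pᵢ term: 0.25×(-1.3863)=-0.3466, 0.5×(-0.6931)=-0.3466, 0.25×(-1.3863)=-0.3466.
Sum = -1.0397, so H' = 1.04.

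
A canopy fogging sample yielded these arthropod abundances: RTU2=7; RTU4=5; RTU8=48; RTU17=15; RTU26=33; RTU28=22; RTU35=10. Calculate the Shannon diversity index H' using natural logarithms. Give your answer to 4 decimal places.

Total N = 7+5+48+15+33+22+10 = 140, so the proportions are 0.05, 0.035714, 0.342857, 0.107143, 0.235714, 0.157143, 0.071429 (working shown to 6 dp, full precision carried).
Each pᵢ ln pᵢ term: 0.05×(-2.995732)=-0.149787, 0.035714×(-3.332205)=-0.119007, 0.342857×(-1.070441)=-0.367008, 0.107143×(-2.233592)=-0.239313, 0.235714×(-1.445135)=-0.340639, 0.157143×(-1.850600)=-0.290809, 0.071429×(-2.639057)=-0.188504.
Sum = -1.695067, so H' = 1.6951.

1.6951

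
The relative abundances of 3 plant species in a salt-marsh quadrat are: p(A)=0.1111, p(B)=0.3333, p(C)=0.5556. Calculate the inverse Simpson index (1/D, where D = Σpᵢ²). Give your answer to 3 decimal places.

2.314

D = 0.1111² + 0.3333² + 0.5556² = 0.012343 + 0.111089 + 0.308691 = 0.432123 (working shown to 6 dp, full precision carried).
So 1/D = 2.31415, i.e. 2.314 to 3 decimal places.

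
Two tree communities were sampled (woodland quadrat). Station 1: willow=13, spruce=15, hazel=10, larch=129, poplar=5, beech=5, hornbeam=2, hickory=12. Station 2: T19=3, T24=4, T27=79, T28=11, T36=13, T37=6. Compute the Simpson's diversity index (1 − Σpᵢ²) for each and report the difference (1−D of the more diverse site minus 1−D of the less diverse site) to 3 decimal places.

Station 1: N=191, proportions 0.06806, 0.07853, 0.05236, 0.67539, 0.02618, 0.02618, 0.01047, 0.06283, giving 1−D = 0.52488 (working shown to 5 dp, full precision carried).
Station 2: N=116, proportions 0.02586, 0.03448, 0.68103, 0.09483, 0.11207, 0.05172, giving 1−D = 0.51011.
Difference = |0.52488 − 0.51011| = 0.01477, i.e. 0.015 to 3 decimal places.

0.015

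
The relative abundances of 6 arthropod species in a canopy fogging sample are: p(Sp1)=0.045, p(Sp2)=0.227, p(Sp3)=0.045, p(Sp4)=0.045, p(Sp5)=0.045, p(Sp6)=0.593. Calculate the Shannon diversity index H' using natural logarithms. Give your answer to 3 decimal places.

1.205

Each pᵢ ln pᵢ term (working shown to 5 dp, full precision carried): 0.045×(-3.10109)=-0.13955, 0.227×(-1.48281)=-0.33660, 0.045×(-3.10109)=-0.13955, 0.045×(-3.10109)=-0.13955, 0.045×(-3.10109)=-0.13955, 0.593×(-0.52256)=-0.30988.
Sum = -1.20467, so H' = 1.205.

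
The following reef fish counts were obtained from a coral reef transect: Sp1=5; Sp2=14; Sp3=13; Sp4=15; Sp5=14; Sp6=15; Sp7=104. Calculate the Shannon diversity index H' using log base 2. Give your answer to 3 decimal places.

2.045

Total N = 5+14+13+15+14+15+104 = 180, so the proportions are 0.02778, 0.07778, 0.07222, 0.08333, 0.07778, 0.08333, 0.57778 (working shown to 5 dp, full precision carried).
Each pᵢ log₂ pᵢ term: 0.02778×(-5.16993)=-0.14361, 0.07778×(-3.68450)=-0.28657, 0.07222×(-3.79141)=-0.27382, 0.08333×(-3.58496)=-0.29875, 0.07778×(-3.68450)=-0.28657, 0.08333×(-3.58496)=-0.29875, 0.57778×(-0.79141)=-0.45726.
Sum = -2.04533, so H' = 2.045.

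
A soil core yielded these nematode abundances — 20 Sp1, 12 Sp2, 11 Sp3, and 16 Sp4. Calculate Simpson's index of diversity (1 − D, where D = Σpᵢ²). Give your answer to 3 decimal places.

0.735

Total N = 20+12+11+16 = 59, so the proportions are 0.33898, 0.20339, 0.18644, 0.27119 (working shown to 5 dp, full precision carried).
D = 0.33898² + 0.20339² + 0.18644² + 0.27119² = 0.11491 + 0.04137 + 0.03476 + 0.07354 = 0.26458.
So 1 − D = 0.73542, i.e. 0.735 to 3 decimal places.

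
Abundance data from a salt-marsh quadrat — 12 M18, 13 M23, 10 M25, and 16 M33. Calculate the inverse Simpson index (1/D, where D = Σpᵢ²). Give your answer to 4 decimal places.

Total N = 12+13+10+16 = 51, so the proportions are 0.23529412, 0.25490196, 0.19607843, 0.31372549 (working shown to 8 dp, full precision carried).
D = 0.23529412² + 0.25490196² + 0.19607843² + 0.31372549² = 0.05536332 + 0.06497501 + 0.03844675 + 0.09842368 = 0.25720877.
So 1/D = 3.887892, i.e. 3.8879 to 4 decimal places.

3.8879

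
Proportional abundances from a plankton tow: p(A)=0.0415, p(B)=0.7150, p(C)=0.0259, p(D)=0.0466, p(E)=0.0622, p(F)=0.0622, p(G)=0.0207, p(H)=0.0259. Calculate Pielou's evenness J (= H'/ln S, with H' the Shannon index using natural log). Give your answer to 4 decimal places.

H' = −Σ pᵢ ln pᵢ = −((-0.132056) + (-0.239863) + (-0.094626) + (-0.142883) + (-0.172754) + (-0.172754) + (-0.080267) + (-0.094626)) = 1.129829 (working shown to 6 dp, full precision carried).
With S = 8 species, ln S = 2.079442, so J = 1.129829/2.079442 = 0.543333, i.e. 0.5433 to 4 decimal places.

0.5433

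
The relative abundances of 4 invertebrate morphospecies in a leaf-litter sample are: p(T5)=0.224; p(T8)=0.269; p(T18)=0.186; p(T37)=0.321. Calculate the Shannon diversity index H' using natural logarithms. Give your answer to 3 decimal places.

1.366

Each pᵢ ln pᵢ term (working shown to 5 dp, full precision carried): 0.224×(-1.49611)=-0.33513, 0.269×(-1.31304)=-0.35321, 0.186×(-1.68201)=-0.31285, 0.321×(-1.13631)=-0.36476.
Sum = -1.36595, so H' = 1.366.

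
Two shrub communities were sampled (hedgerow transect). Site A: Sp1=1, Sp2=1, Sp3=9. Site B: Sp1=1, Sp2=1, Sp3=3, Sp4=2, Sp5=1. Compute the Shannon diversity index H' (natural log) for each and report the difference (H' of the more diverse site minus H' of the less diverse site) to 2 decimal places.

Site A: N=11, proportions 0.0909, 0.0909, 0.8182, giving H' = 0.6002 (working shown to 4 dp, full precision carried).
Site B: N=8, proportions 0.125, 0.125, 0.375, 0.25, 0.125, giving H' = 1.4942.
Difference = |0.6002 − 1.4942| = 0.8940, i.e. 0.89 to 2 decimal places.

0.89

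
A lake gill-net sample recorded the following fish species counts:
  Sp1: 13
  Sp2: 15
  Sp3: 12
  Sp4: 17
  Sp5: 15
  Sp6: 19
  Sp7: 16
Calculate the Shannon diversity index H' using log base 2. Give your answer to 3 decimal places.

Total N = 13+15+12+17+15+19+16 = 107, so the proportions are 0.1215, 0.14019, 0.11215, 0.15888, 0.14019, 0.17757, 0.14953 (working shown to 5 dp, full precision carried).
Each pᵢ log₂ pᵢ term: 0.1215×(-3.04103)=-0.36947, 0.14019×(-2.83458)=-0.39737, 0.11215×(-3.15650)=-0.35400, 0.15888×(-2.65400)=-0.42166, 0.14019×(-2.83458)=-0.39737, 0.17757×(-2.49354)=-0.44278, 0.14953×(-2.74147)=-0.40994.
Sum = -2.79259, so H' = 2.793.

2.793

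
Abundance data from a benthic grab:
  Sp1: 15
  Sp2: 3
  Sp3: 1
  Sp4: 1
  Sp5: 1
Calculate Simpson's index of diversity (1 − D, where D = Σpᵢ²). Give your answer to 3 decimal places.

0.463

Total N = 15+3+1+1+1 = 21, so the proportions are 0.71429, 0.14286, 0.04762, 0.04762, 0.04762 (working shown to 5 dp, full precision carried).
D = 0.71429² + 0.14286² + 0.04762² + 0.04762² + 0.04762² = 0.51020 + 0.02041 + 0.00227 + 0.00227 + 0.00227 = 0.53741.
So 1 − D = 0.46259, i.e. 0.463 to 3 decimal places.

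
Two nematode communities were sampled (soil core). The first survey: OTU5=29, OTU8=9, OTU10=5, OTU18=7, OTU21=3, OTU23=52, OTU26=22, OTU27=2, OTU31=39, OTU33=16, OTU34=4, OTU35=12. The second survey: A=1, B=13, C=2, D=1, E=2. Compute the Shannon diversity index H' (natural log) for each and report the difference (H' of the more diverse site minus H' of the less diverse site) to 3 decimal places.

1.056

The first survey: N=200, proportions 0.145, 0.045, 0.025, 0.035, 0.015, 0.26, 0.11, 0.01, 0.195, 0.08, 0.02, 0.06, giving H' = 2.09907 (working shown to 5 dp, full precision carried).
The second survey: N=19, proportions 0.05263, 0.68421, 0.10526, 0.05263, 0.10526, giving H' = 1.04355.
Difference = |2.09907 − 1.04355| = 1.05552, i.e. 1.056 to 3 decimal places.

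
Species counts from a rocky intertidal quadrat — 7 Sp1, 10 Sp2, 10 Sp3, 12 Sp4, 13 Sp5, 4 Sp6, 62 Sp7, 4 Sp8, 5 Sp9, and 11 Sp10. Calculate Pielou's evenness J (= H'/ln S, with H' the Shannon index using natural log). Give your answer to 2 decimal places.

0.80

Total N = 7+10+10+12+13+4+62+4+5+11 = 138, so the proportions are 0.0507, 0.0725, 0.0725, 0.087, 0.0942, 0.029, 0.4493, 0.029, 0.0362, 0.0797 (working shown to 4 dp, full precision carried).
H' = −Σ pᵢ ln pᵢ = −((-0.1512) + (-0.1902) + (-0.1902) + (-0.2124) + (-0.2225) + (-0.1026) + (-0.3595) + (-0.1026) + (-0.1202) + (-0.2016)) = 1.8531.
With S = 10 species, ln S = 2.3026, so J = 1.8531/2.3026 = 0.8048, i.e. 0.80 to 2 decimal places.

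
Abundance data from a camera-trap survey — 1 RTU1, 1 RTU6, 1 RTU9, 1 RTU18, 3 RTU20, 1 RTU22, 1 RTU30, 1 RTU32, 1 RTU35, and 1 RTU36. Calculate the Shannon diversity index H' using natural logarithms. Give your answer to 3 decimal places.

2.210

Total N = 1+1+1+1+3+1+1+1+1+1 = 12, so the proportions are 0.08333, 0.08333, 0.08333, 0.08333, 0.25, 0.08333, 0.08333, 0.08333, 0.08333, 0.08333 (working shown to 5 dp, full precision carried).
Each pᵢ ln pᵢ term: 0.08333×(-2.48491)=-0.20708, 0.08333×(-2.48491)=-0.20708, 0.08333×(-2.48491)=-0.20708, 0.08333×(-2.48491)=-0.20708, 0.25×(-1.38629)=-0.34657, 0.08333×(-2.48491)=-0.20708, 0.08333×(-2.48491)=-0.20708, 0.08333×(-2.48491)=-0.20708, 0.08333×(-2.48491)=-0.20708, 0.08333×(-2.48491)=-0.20708.
Sum = -2.21025, so H' = 2.210.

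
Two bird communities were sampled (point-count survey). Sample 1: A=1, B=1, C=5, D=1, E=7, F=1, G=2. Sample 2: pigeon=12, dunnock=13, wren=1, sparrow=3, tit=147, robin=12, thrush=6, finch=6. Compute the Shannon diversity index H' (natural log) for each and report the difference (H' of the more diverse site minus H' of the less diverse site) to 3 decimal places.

0.568

Sample 1: N=18, proportions 0.055556, 0.055556, 0.277778, 0.055556, 0.388889, 0.055556, 0.111111, giving H' = 1.609546 (working shown to 6 dp, full precision carried).
Sample 2: N=200, proportions 0.06, 0.065, 0.005, 0.015, 0.735, 0.06, 0.03, 0.03, giving H' = 1.041454.
Difference = |1.609546 − 1.041454| = 0.568092, i.e. 0.568 to 3 decimal places.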